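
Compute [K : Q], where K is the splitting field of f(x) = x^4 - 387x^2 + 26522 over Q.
[K : Q] = 4

Solving the quadratic in x^2: x^2 = (387 ± √(387^2 - 4·26522))/2 = (387 ± √43681)/2 = (387 ± 209)/2, giving x^2 = 89 or x^2 = 298. So f(x) = (x^2 - 89)(x^2 - 298) and the roots of f are ±√89, ±√298. Hence the splitting field is K = Q(√89, √298). Since 89 and 298 are distinct squarefree integers > 1, their product 26522 is not a perfect square, so √298 ∉ Q(√89). By the tower law [K:Q] = [Q(√89,√298):Q(√89)] · [Q(√89):Q] = 2 · 2 = 4.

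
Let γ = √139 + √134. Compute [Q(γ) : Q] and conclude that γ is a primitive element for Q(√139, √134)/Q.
[Q(γ) : Q] = 4 (equivalently, Q(γ) = Q(√139, √134))

Obviously Q(γ) ⊆ Q(√139, √134), and [Q(√139, √134):Q] = 4 (since 139, 134 are distinct squarefree integers > 1 with 18626 not a perfect square). To show equality we compute the minimal polynomial of γ. From γ = √139 + √134: γ^2 = 139 + 2√(18626) + 134 = 273 + 2√(18626), so γ^2 - 273 = 2√(18626); squaring, (γ^2 - 273)^2 = 4·18626, i.e. γ^4 - 546γ^2 + 74529 - 74504 = 0, i.e. γ^4 - 546γ^2 + 25 = 0. So γ is a root of x^4 - 546x^2 + 25. This polynomial is irreducible over Q: it has no rational root (each ±√139 ± √134 is irrational), and any factorization into two quadratics over Q would force √(18626) ∈ Q (pairing opposite roots) or √139, √134 ∈ Q (other pairings), all impossible. Hence [Q(γ):Q] = 4 = [Q(√139, √134):Q], so Q(γ) = Q(√139, √134).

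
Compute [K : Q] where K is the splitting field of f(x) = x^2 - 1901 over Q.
[K : Q] = 2

f(x) = x^2 - 1901 factors as (x - √1901)(x + √1901). The splitting field is K = Q(√1901). Since 1901 is squarefree and > 1, it is not a perfect square, so x^2 - 1901 is irreducible over Q and [Q(√1901) : Q] = 2. Hence [K : Q] = 2.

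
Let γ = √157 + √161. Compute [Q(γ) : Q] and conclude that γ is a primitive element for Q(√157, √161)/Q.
[Q(γ) : Q] = 4 (equivalently, Q(γ) = Q(√157, √161))

Obviously Q(γ) ⊆ Q(√157, √161), and [Q(√157, √161):Q] = 4 (since 157, 161 are distinct squarefree integers > 1 with 25277 not a perfect square). To show equality we compute the minimal polynomial of γ. From γ = √157 + √161: γ^2 = 157 + 2√(25277) + 161 = 318 + 2√(25277), so γ^2 - 318 = 2√(25277); squaring, (γ^2 - 318)^2 = 4·25277, i.e. γ^4 - 636γ^2 + 101124 - 101108 = 0, i.e. γ^4 - 636γ^2 + 16 = 0. So γ is a root of x^4 - 636x^2 + 16. This polynomial is irreducible over Q: it has no rational root (each ±√157 ± √161 is irrational), and any factorization into two quadratics over Q would force √(25277) ∈ Q (pairing opposite roots) or √157, √161 ∈ Q (other pairings), all impossible. Hence [Q(γ):Q] = 4 = [Q(√157, √161):Q], so Q(γ) = Q(√157, √161).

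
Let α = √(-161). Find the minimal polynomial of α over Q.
m_α(x) = x^2 + 161

α satisfies α^2 + 161 = 0, so x^2 + 161 annihilates α. Since d = -161 is squarefree and ≠ 1, it is not a perfect square in Q, so x^2 + 161 has no rational root and is therefore irreducible over Q (a degree-2 polynomial over a field is irreducible iff it has no root). Hence m_α(x) = x^2 + 161.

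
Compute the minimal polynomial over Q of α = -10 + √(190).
m_α(x) = x^2 + 20x - 90

From α + 10 = √(190), squaring gives (α + 10)^2 = 190, i.e. α^2 + 20α + 100 = 190, so α^2 + 20α - 90 = 0. The discriminant of x^2 + 20x - 90 is (20)^2 - 4·(-90) = 400 + 360 = 760, and 4·(190) is not a perfect square in Q since 190 is squarefree and ≠ 1. Hence x^2 + 20x - 90 is irreducible over Q and is the minimal polynomial of α.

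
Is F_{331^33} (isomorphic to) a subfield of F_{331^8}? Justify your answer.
No: F_{331^33} is not a subfield of F_{331^8}

F_{p^m} embeds in F_{p^n} iff m | n. Here 33 ∤ 8 (since 8 = 0·33 + 8 with remainder 8 ≠ 0), so F_{331^33} is not a subfield of F_{331^8}. Equivalently: if it were, the tower law would give 33 = [F_{331^33}:F_331] dividing [F_{331^8}:F_331] = 8, contradiction.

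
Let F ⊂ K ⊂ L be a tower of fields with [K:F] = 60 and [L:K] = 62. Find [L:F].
[L:F] = 3720

The tower law says that for any tower of field extensions F ⊂ K ⊂ L with finite degrees, [L:F] = [L:K] · [K:F]. Here this gives [L:F] = 62 · 60 = 3720.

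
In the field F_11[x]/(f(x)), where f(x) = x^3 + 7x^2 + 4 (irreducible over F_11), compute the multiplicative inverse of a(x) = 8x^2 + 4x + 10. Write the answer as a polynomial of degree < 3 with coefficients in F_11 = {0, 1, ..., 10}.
a(x)^(-1) ≡ 10x^2 + 4x + 4 (mod f(x))

Since f is irreducible over F_11, F_11[x]/(f) is a field and a(x) ≠ 0 has an inverse. Apply the extended Euclidean algorithm to f(x) and a(x) in F_11[x]: f(x) = (7x + 7)·a(x) + (x);  a(x) = (8x + 4)·(x) + (10). The last nonzero remainder is the constant 10 = gcd(f, a) in F_11. Back-substituting through the division chain expresses 10 = s(x)·a(x) + t(x)·f(x) with s(x) ≡ x^2 + 7x + 7 (mod f), so (x^2 + 7x + 7)·a(x) ≡ 10 (mod f). Multiplying by 10^(-1) ≡ 10 in F_11 gives a(x)^(-1) ≡ 10·(x^2 + 7x + 7) ≡ 10x^2 + 4x + 4 (mod f). Check: (8x^2 + 4x + 10)·(10x^2 + 4x + 4) = 3x^4 + 6x^3 + 5x^2 + x + 7 ≡ 1 (mod x^3 + 7x^2 + 4).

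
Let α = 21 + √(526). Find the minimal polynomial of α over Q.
m_α(x) = x^2 - 42x - 85

From α - 21 = √(526), squaring gives (α - 21)^2 = 526, i.e. α^2 - 42α + 441 = 526, so α^2 - 42α - 85 = 0. The discriminant of x^2 - 42x - 85 is (-42)^2 - 4·(-85) = 1764 + 340 = 2104, and 4·(526) is not a perfect square in Q since 526 is squarefree and ≠ 1. Hence x^2 - 42x - 85 is irreducible over Q and is the minimal polynomial of α.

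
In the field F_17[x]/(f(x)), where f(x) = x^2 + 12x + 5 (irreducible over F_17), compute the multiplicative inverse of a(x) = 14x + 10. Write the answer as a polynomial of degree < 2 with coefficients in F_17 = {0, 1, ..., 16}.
a(x)^(-1) ≡ 13x + 1 (mod f(x))

Since f is irreducible over F_17, F_17[x]/(f) is a field and a(x) ≠ 0 has an inverse. Apply the extended Euclidean algorithm to f(x) and a(x) in F_17[x]: f(x) = (11x + 10)·a(x) + (7). The last nonzero remainder is the constant 7 = gcd(f, a) in F_17. Back-substituting through the division chain expresses 7 = s(x)·a(x) + t(x)·f(x) with s(x) ≡ 6x + 7 (mod f), so (6x + 7)·a(x) ≡ 7 (mod f). Multiplying by 7^(-1) ≡ 5 in F_17 gives a(x)^(-1) ≡ 5·(6x + 7) ≡ 13x + 1 (mod f). Check: (14x + 10)·(13x + 1) = 12x^2 + 8x + 10 ≡ 1 (mod x^2 + 12x + 5).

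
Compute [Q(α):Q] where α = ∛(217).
[Q(α):Q] = 3

The minimal polynomial of α is x^3 - 217, irreducible over Q since 217 is not a perfect cube (so x^3 - 217 has no rational root). Hence [Q(α):Q] = deg(m_α) = 3.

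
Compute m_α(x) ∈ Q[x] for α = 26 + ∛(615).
m_α(x) = x^3 - 78x^2 + 2028x - 18191

Set β = α - 26 = ∛(615), so β^3 = 615. Then (α - 26)^3 - 615 = 0, i.e. α is a root of g(x) = (x - 26)^3 - 615 = x^3 - 78x^2 + 2028x - 18191. Since g(x) = h(x - 26) where h(x) = x^3 - 615, and h is irreducible over Q (because 615 is not a perfect cube, so h has no rational root, and a monic cubic with no rational root is irreducible), g is also irreducible (irreducibility is preserved under the substitution x → x - 26). Hence m_α(x) = x^3 - 78x^2 + 2028x - 18191.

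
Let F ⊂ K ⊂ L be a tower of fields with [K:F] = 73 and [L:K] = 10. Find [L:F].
[L:F] = 730

The tower law says that for any tower of field extensions F ⊂ K ⊂ L with finite degrees, [L:F] = [L:K] · [K:F]. Here this gives [L:F] = 10 · 73 = 730.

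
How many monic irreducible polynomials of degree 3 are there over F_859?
There are 211279640 monic irreducible polynomials of degree 3 over F_859

Each element of F_{859^3} that lies in no proper subfield is a root of exactly one monic irreducible of degree 3 over F_859, and each such polynomial has 3 distinct roots in F_{859^3}. By Möbius inversion the count is N_859(3) = (1/3) Σ_{d|3} μ(3/d) · 859^d = (1/3)(μ(3)·859^1 + μ(1)·859^3) = 633838920/3 = 211279640.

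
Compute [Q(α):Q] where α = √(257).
[Q(α):Q] = 2

[Q(α):Q] equals the degree of the minimal polynomial of α. Here α^2 = 257 and x^2 - 257 is irreducible (d = 257 is squarefree, ≠ 1, hence not a square), so deg(m_α) = 2. Thus [Q(α):Q] = 2.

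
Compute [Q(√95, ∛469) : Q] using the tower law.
[Q(√95, ∛469) : Q] = 6

Let L = Q(√95, ∛469). Since Q(√95) ⊂ L and [Q(√95):Q] = 2, the tower law gives 2 | [L:Q]. Likewise Q(∛469) ⊂ L with [Q(∛469):Q] = 3 (because 469 is not a perfect cube), so 3 | [L:Q]. As gcd(2,3) = 1, [L:Q] is divisible by 6. Conversely L is generated over Q by √95 and ∛469, so [L:Q] ≤ 2·3 = 6. Therefore [Q(√95, ∛469) : Q] = 6.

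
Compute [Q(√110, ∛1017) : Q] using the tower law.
[Q(√110, ∛1017) : Q] = 6

Let L = Q(√110, ∛1017). Since Q(√110) ⊂ L and [Q(√110):Q] = 2, the tower law gives 2 | [L:Q]. Likewise Q(∛1017) ⊂ L with [Q(∛1017):Q] = 3 (because 1017 is not a perfect cube), so 3 | [L:Q]. As gcd(2,3) = 1, [L:Q] is divisible by 6. Conversely L is generated over Q by √110 and ∛1017, so [L:Q] ≤ 2·3 = 6. Therefore [Q(√110, ∛1017) : Q] = 6.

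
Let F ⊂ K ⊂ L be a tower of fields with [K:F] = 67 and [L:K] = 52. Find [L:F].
[L:F] = 3484

The tower law says that for any tower of field extensions F ⊂ K ⊂ L with finite degrees, [L:F] = [L:K] · [K:F]. Here this gives [L:F] = 52 · 67 = 3484.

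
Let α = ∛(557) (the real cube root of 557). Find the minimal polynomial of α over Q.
m_α(x) = x^3 - 557

α satisfies α^3 = 557, so x^3 - 557 annihilates α. By the rational root test, a rational root p/q (in lowest terms) of x^3 - 557 would satisfy p^3 = 557 q^3, forcing q = 1 and p^3 = 557; but 557 is not a perfect cube, contradiction. A monic cubic over Q with no rational root is irreducible (any nontrivial factorization would include a linear factor). Hence x^3 - 557 is the minimal polynomial of α, and in particular [Q(α):Q] = 3.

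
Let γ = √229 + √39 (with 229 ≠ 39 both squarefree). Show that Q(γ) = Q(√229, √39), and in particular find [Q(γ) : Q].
[Q(γ) : Q] = 4 (equivalently, Q(γ) = Q(√229, √39))

Obviously Q(γ) ⊆ Q(√229, √39), and [Q(√229, √39):Q] = 4 (since 229, 39 are distinct squarefree integers > 1 with 8931 not a perfect square). To show equality we compute the minimal polynomial of γ. From γ = √229 + √39: γ^2 = 229 + 2√(8931) + 39 = 268 + 2√(8931), so γ^2 - 268 = 2√(8931); squaring, (γ^2 - 268)^2 = 4·8931, i.e. γ^4 - 536γ^2 + 71824 - 35724 = 0, i.e. γ^4 - 536γ^2 + 36100 = 0. So γ is a root of x^4 - 536x^2 + 36100. This polynomial is irreducible over Q: it has no rational root (each ±√229 ± √39 is irrational), and any factorization into two quadratics over Q would force √(8931) ∈ Q (pairing opposite roots) or √229, √39 ∈ Q (other pairings), all impossible. Hence [Q(γ):Q] = 4 = [Q(√229, √39):Q], so Q(γ) = Q(√229, √39).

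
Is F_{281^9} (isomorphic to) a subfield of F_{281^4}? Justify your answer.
No: F_{281^9} is not a subfield of F_{281^4}

F_{p^m} embeds in F_{p^n} iff m | n. Here 9 ∤ 4 (since 4 = 0·9 + 4 with remainder 4 ≠ 0), so F_{281^9} is not a subfield of F_{281^4}. Equivalently: if it were, the tower law would give 9 = [F_{281^9}:F_281] dividing [F_{281^4}:F_281] = 4, contradiction.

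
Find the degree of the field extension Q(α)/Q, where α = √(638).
[Q(α):Q] = 2

[Q(α):Q] equals the degree of the minimal polynomial of α. Here α^2 = 638 and x^2 - 638 is irreducible (d = 638 is squarefree, ≠ 1, hence not a square), so deg(m_α) = 2. Thus [Q(α):Q] = 2.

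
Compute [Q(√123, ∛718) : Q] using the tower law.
[Q(√123, ∛718) : Q] = 6

Let L = Q(√123, ∛718). Since Q(√123) ⊂ L and [Q(√123):Q] = 2, the tower law gives 2 | [L:Q]. Likewise Q(∛718) ⊂ L with [Q(∛718):Q] = 3 (because 718 is not a perfect cube), so 3 | [L:Q]. As gcd(2,3) = 1, [L:Q] is divisible by 6. Conversely L is generated over Q by √123 and ∛718, so [L:Q] ≤ 2·3 = 6. Therefore [Q(√123, ∛718) : Q] = 6.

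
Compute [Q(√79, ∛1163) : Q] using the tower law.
[Q(√79, ∛1163) : Q] = 6

Let L = Q(√79, ∛1163). Since Q(√79) ⊂ L and [Q(√79):Q] = 2, the tower law gives 2 | [L:Q]. Likewise Q(∛1163) ⊂ L with [Q(∛1163):Q] = 3 (because 1163 is not a perfect cube), so 3 | [L:Q]. As gcd(2,3) = 1, [L:Q] is divisible by 6. Conversely L is generated over Q by √79 and ∛1163, so [L:Q] ≤ 2·3 = 6. Therefore [Q(√79, ∛1163) : Q] = 6.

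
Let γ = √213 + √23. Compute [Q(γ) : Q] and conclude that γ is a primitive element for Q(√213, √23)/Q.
[Q(γ) : Q] = 4 (equivalently, Q(γ) = Q(√213, √23))

Obviously Q(γ) ⊆ Q(√213, √23), and [Q(√213, √23):Q] = 4 (since 213, 23 are distinct squarefree integers > 1 with 4899 not a perfect square). To show equality we compute the minimal polynomial of γ. From γ = √213 + √23: γ^2 = 213 + 2√(4899) + 23 = 236 + 2√(4899), so γ^2 - 236 = 2√(4899); squaring, (γ^2 - 236)^2 = 4·4899, i.e. γ^4 - 472γ^2 + 55696 - 19596 = 0, i.e. γ^4 - 472γ^2 + 36100 = 0. So γ is a root of x^4 - 472x^2 + 36100. This polynomial is irreducible over Q: it has no rational root (each ±√213 ± √23 is irrational), and any factorization into two quadratics over Q would force √(4899) ∈ Q (pairing opposite roots) or √213, √23 ∈ Q (other pairings), all impossible. Hence [Q(γ):Q] = 4 = [Q(√213, √23):Q], so Q(γ) = Q(√213, √23).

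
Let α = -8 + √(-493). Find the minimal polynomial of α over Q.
m_α(x) = x^2 + 16x + 557

From α + 8 = √(-493), squaring gives (α + 8)^2 = -493, i.e. α^2 + 16α + 64 = -493, so α^2 + 16α + 557 = 0. The discriminant of x^2 + 16x + 557 is (16)^2 - 4·(557) = 256 - 2228 = -1972, and 4·(-493) is not a perfect square in Q since -493 is squarefree and ≠ 1. Hence x^2 + 16x + 557 is irreducible over Q and is the minimal polynomial of α.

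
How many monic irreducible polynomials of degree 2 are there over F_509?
There are 129286 monic irreducible polynomials of degree 2 over F_509

Each element of F_{509^2} that lies in no proper subfield is a root of exactly one monic irreducible of degree 2 over F_509, and each such polynomial has 2 distinct roots in F_{509^2}. By Möbius inversion the count is N_509(2) = (1/2) Σ_{d|2} μ(2/d) · 509^d = (1/2)(μ(2)·509^1 + μ(1)·509^2) = 258572/2 = 129286.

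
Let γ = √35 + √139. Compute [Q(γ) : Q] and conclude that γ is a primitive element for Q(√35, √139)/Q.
[Q(γ) : Q] = 4 (equivalently, Q(γ) = Q(√35, √139))

Obviously Q(γ) ⊆ Q(√35, √139), and [Q(√35, √139):Q] = 4 (since 35, 139 are distinct squarefree integers > 1 with 4865 not a perfect square). To show equality we compute the minimal polynomial of γ. From γ = √35 + √139: γ^2 = 35 + 2√(4865) + 139 = 174 + 2√(4865), so γ^2 - 174 = 2√(4865); squaring, (γ^2 - 174)^2 = 4·4865, i.e. γ^4 - 348γ^2 + 30276 - 19460 = 0, i.e. γ^4 - 348γ^2 + 10816 = 0. So γ is a root of x^4 - 348x^2 + 10816. This polynomial is irreducible over Q: it has no rational root (each ±√35 ± √139 is irrational), and any factorization into two quadratics over Q would force √(4865) ∈ Q (pairing opposite roots) or √35, √139 ∈ Q (other pairings), all impossible. Hence [Q(γ):Q] = 4 = [Q(√35, √139):Q], so Q(γ) = Q(√35, √139).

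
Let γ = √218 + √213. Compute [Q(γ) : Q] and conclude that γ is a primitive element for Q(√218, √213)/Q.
[Q(γ) : Q] = 4 (equivalently, Q(γ) = Q(√218, √213))

Obviously Q(γ) ⊆ Q(√218, √213), and [Q(√218, √213):Q] = 4 (since 218, 213 are distinct squarefree integers > 1 with 46434 not a perfect square). To show equality we compute the minimal polynomial of γ. From γ = √218 + √213: γ^2 = 218 + 2√(46434) + 213 = 431 + 2√(46434), so γ^2 - 431 = 2√(46434); squaring, (γ^2 - 431)^2 = 4·46434, i.e. γ^4 - 862γ^2 + 185761 - 185736 = 0, i.e. γ^4 - 862γ^2 + 25 = 0. So γ is a root of x^4 - 862x^2 + 25. This polynomial is irreducible over Q: it has no rational root (each ±√218 ± √213 is irrational), and any factorization into two quadratics over Q would force √(46434) ∈ Q (pairing opposite roots) or √218, √213 ∈ Q (other pairings), all impossible. Hence [Q(γ):Q] = 4 = [Q(√218, √213):Q], so Q(γ) = Q(√218, √213).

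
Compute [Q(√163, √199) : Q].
[Q(√163, √199) : Q] = 4

[Q(√163):Q] = 2 (min poly x^2 - 163, irreducible since 163 is squarefree > 1). For the top step, suppose √199 ∈ Q(√163), say √199 = c + d√163 with c, d ∈ Q. Squaring: 199 = c^2 + 163d^2 + 2cd√163. Since √163 ∉ Q this forces 2cd = 0. If d = 0 then √199 = c ∈ Q, contradicting 199 squarefree > 1. If c = 0 then 199 = 163d^2, so 163·199 = (163d)^2 is a perfect square in Q — but 163·199 = 32437 is not a perfect square (since 163 and 199 are distinct squarefree integers). Contradiction. Hence √199 ∉ Q(√163), so x^2 - 199 stays irreducible over Q(√163) and [Q(√163, √199) : Q(√163)] = 2. By the tower law, [Q(√163, √199) : Q] = 2 · 2 = 4.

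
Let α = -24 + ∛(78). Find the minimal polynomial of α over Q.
m_α(x) = x^3 + 72x^2 + 1728x + 13746

Set β = α + 24 = ∛(78), so β^3 = 78. Then (α + 24)^3 - 78 = 0, i.e. α is a root of g(x) = (x + 24)^3 - 78 = x^3 + 72x^2 + 1728x + 13746. Since g(x) = h(x + 24) where h(x) = x^3 - 78, and h is irreducible over Q (because 78 is not a perfect cube, so h has no rational root, and a monic cubic with no rational root is irreducible), g is also irreducible (irreducibility is preserved under the substitution x → x + 24). Hence m_α(x) = x^3 + 72x^2 + 1728x + 13746.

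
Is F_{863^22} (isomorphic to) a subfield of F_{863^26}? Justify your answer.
No: F_{863^22} is not a subfield of F_{863^26}

F_{p^m} embeds in F_{p^n} iff m | n. Here 22 ∤ 26 (since 26 = 1·22 + 4 with remainder 4 ≠ 0), so F_{863^22} is not a subfield of F_{863^26}. Equivalently: if it were, the tower law would give 22 = [F_{863^22}:F_863] dividing [F_{863^26}:F_863] = 26, contradiction.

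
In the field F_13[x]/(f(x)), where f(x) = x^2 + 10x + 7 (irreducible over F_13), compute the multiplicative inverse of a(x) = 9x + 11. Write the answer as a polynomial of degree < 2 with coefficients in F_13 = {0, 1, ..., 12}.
a(x)^(-1) ≡ 3x + 9 (mod f(x))

Since f is irreducible over F_13, F_13[x]/(f) is a field and a(x) ≠ 0 has an inverse. Apply the extended Euclidean algorithm to f(x) and a(x) in F_13[x]: f(x) = (3x + 9)·a(x) + (12). The last nonzero remainder is the constant 12 = gcd(f, a) in F_13. Back-substituting through the division chain expresses 12 = s(x)·a(x) + t(x)·f(x) with s(x) ≡ 10x + 4 (mod f), so (10x + 4)·a(x) ≡ 12 (mod f). Multiplying by 12^(-1) ≡ 12 in F_13 gives a(x)^(-1) ≡ 12·(10x + 4) ≡ 3x + 9 (mod f). Check: (9x + 11)·(3x + 9) = x^2 + 10x + 8 ≡ 1 (mod x^2 + 10x + 7).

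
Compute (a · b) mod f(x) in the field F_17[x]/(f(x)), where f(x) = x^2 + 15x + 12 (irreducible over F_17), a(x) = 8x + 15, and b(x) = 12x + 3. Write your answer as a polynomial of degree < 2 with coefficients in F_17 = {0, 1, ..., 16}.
a · b ≡ 5x + 15 (mod f(x))

Multiply in F_17[x]: a(x)·b(x) = (8x + 15)·(12x + 3) = 11x^2 + 11. This has degree ≥ 2, so divide by f(x) over F_17: 11x^2 + 11 = (11)·(x^2 + 15x + 12) + (5x + 15). Hence a·b ≡ 5x + 15 (mod f). (F_17[x]/(f) is a field with 17^2 = 289 elements since f is irreducible of degree 2.)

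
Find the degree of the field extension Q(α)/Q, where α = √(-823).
[Q(α):Q] = 2

[Q(α):Q] equals the degree of the minimal polynomial of α. Here α^2 = -823 and x^2 + 823 is irreducible (d = -823 is squarefree, ≠ 1, hence not a square), so deg(m_α) = 2. Thus [Q(α):Q] = 2.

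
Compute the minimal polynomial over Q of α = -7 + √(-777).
m_α(x) = x^2 + 14x + 826

From α + 7 = √(-777), squaring gives (α + 7)^2 = -777, i.e. α^2 + 14α + 49 = -777, so α^2 + 14α + 826 = 0. The discriminant of x^2 + 14x + 826 is (14)^2 - 4·(826) = 196 - 3304 = -3108, and 4·(-777) is not a perfect square in Q since -777 is squarefree and ≠ 1. Hence x^2 + 14x + 826 is irreducible over Q and is the minimal polynomial of α.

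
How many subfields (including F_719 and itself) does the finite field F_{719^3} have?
F_{719^3} has 2 subfields

The subfields of F_{p^n} are exactly the fields F_{p^d} for d | n (each is the fixed field of the unique index-d subgroup of Gal(F_{p^n}/F_p) ≅ Z/nZ). The divisors of n = 3 are {1, 3}, giving 2 subfields: F_{719^1}, F_{719^3}.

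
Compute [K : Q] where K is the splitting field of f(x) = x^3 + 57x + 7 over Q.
[K : Q] = 6

By the rational root test, any rational root of the monic integer polynomial f(x) = x^3 + 57x + 7 must be an integer dividing the constant term 7, i.e. one of ±{1, 7}. Evaluating: f(1) = 65, f(-1) = -51, f(7) = 749, f(-7) = -735; none is 0, so f has no rational root and is therefore irreducible over Q (a cubic with no linear factor over a field is irreducible). For an irreducible cubic, the Galois group is A_3 or S_3 according as the discriminant disc(f) = -4a^3 - 27b^2 = -4·(57)^3 - 27·(7)^2 = -742095 is or is not a square in Q. Here disc(f) = -742095 is not a perfect square in Q, so the Galois group of f over Q is not contained in A_3 and must be all of S_3. The splitting field has degree |S_3| = 6 over Q, so [K : Q] = 6.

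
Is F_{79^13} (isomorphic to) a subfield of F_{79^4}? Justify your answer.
No: F_{79^13} is not a subfield of F_{79^4}

F_{p^m} embeds in F_{p^n} iff m | n. Here 13 ∤ 4 (since 4 = 0·13 + 4 with remainder 4 ≠ 0), so F_{79^13} is not a subfield of F_{79^4}. Equivalently: if it were, the tower law would give 13 = [F_{79^13}:F_79] dividing [F_{79^4}:F_79] = 4, contradiction.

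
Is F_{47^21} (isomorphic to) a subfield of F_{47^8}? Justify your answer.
No: F_{47^21} is not a subfield of F_{47^8}

F_{p^m} embeds in F_{p^n} iff m | n. Here 21 ∤ 8 (since 8 = 0·21 + 8 with remainder 8 ≠ 0), so F_{47^21} is not a subfield of F_{47^8}. Equivalently: if it were, the tower law would give 21 = [F_{47^21}:F_47] dividing [F_{47^8}:F_47] = 8, contradiction.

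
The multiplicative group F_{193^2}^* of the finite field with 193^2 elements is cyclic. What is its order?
|F_{193^2}^*| = 37248

F_{193^2} has 193^2 = 37249 elements; its multiplicative group consists of all nonzero elements, so |F_{193^2}^*| = 37249 - 1 = 37248. (It is cyclic since any finite subgroup of the multiplicative group of a field is cyclic.)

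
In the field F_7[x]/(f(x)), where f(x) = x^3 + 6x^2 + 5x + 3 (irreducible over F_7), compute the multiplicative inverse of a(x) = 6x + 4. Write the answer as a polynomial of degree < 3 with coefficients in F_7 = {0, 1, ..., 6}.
a(x)^(-1) ≡ x^2 + 3x + 3 (mod f(x))

Since f is irreducible over F_7, F_7[x]/(f) is a field and a(x) ≠ 0 has an inverse. Apply the extended Euclidean algorithm to f(x) and a(x) in F_7[x]: f(x) = (6x^2 + 4x + 4)·a(x) + (1). The last nonzero remainder is the constant 1 = gcd(f, a) in F_7. Back-substituting through the division chain expresses 1 = s(x)·a(x) + t(x)·f(x) with s(x) ≡ x^2 + 3x + 3 (mod f), so a(x)^(-1) ≡ s(x) = x^2 + 3x + 3 (mod f). Check: (6x + 4)·(x^2 + 3x + 3) = 6x^3 + x^2 + 2x + 5 ≡ 1 (mod x^3 + 6x^2 + 5x + 3).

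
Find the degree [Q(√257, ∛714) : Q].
[Q(√257, ∛714) : Q] = 6

Let L = Q(√257, ∛714). Since Q(√257) ⊂ L and [Q(√257):Q] = 2, the tower law gives 2 | [L:Q]. Likewise Q(∛714) ⊂ L with [Q(∛714):Q] = 3 (because 714 is not a perfect cube), so 3 | [L:Q]. As gcd(2,3) = 1, [L:Q] is divisible by 6. Conversely L is generated over Q by √257 and ∛714, so [L:Q] ≤ 2·3 = 6. Therefore [Q(√257, ∛714) : Q] = 6.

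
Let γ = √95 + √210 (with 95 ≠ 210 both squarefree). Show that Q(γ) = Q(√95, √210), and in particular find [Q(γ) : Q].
[Q(γ) : Q] = 4 (equivalently, Q(γ) = Q(√95, √210))

Obviously Q(γ) ⊆ Q(√95, √210), and [Q(√95, √210):Q] = 4 (since 95, 210 are distinct squarefree integers > 1 with 19950 not a perfect square). To show equality we compute the minimal polynomial of γ. From γ = √95 + √210: γ^2 = 95 + 2√(19950) + 210 = 305 + 2√(19950), so γ^2 - 305 = 2√(19950); squaring, (γ^2 - 305)^2 = 4·19950, i.e. γ^4 - 610γ^2 + 93025 - 79800 = 0, i.e. γ^4 - 610γ^2 + 13225 = 0. So γ is a root of x^4 - 610x^2 + 13225. This polynomial is irreducible over Q: it has no rational root (each ±√95 ± √210 is irrational), and any factorization into two quadratics over Q would force √(19950) ∈ Q (pairing opposite roots) or √95, √210 ∈ Q (other pairings), all impossible. Hence [Q(γ):Q] = 4 = [Q(√95, √210):Q], so Q(γ) = Q(√95, √210).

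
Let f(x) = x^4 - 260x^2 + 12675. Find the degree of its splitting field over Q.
[K : Q] = 4

Solving the quadratic in x^2: x^2 = (260 ± √(260^2 - 4·12675))/2 = (260 ± √16900)/2 = (260 ± 130)/2, giving x^2 = 195 or x^2 = 65. So f(x) = (x^2 - 195)(x^2 - 65) and the roots of f are ±√195, ±√65. Hence the splitting field is K = Q(√195, √65). Since 195 and 65 are distinct squarefree integers > 1, their product 12675 is not a perfect square, so √65 ∉ Q(√195). By the tower law [K:Q] = [Q(√195,√65):Q(√195)] · [Q(√195):Q] = 2 · 2 = 4.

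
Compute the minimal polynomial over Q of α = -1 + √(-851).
m_α(x) = x^2 + 2x + 852

From α + 1 = √(-851), squaring gives (α + 1)^2 = -851, i.e. α^2 + 2α + 1 = -851, so α^2 + 2α + 852 = 0. The discriminant of x^2 + 2x + 852 is (2)^2 - 4·(852) = 4 - 3408 = -3404, and 4·(-851) is not a perfect square in Q since -851 is squarefree and ≠ 1. Hence x^2 + 2x + 852 is irreducible over Q and is the minimal polynomial of α.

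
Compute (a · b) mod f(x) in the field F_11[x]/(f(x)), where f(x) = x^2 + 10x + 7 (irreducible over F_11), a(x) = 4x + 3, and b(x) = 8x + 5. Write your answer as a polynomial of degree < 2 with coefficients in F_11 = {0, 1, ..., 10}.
a · b ≡ 10x (mod f(x))

Multiply in F_11[x]: a(x)·b(x) = (4x + 3)·(8x + 5) = 10x^2 + 4. This has degree ≥ 2, so divide by f(x) over F_11: 10x^2 + 4 = (10)·(x^2 + 10x + 7) + (10x). Hence a·b ≡ 10x (mod f). (F_11[x]/(f) is a field with 11^2 = 121 elements since f is irreducible of degree 2.)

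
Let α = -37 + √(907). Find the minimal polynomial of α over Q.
m_α(x) = x^2 + 74x + 462

From α + 37 = √(907), squaring gives (α + 37)^2 = 907, i.e. α^2 + 74α + 1369 = 907, so α^2 + 74α + 462 = 0. The discriminant of x^2 + 74x + 462 is (74)^2 - 4·(462) = 5476 - 1848 = 3628, and 4·(907) is not a perfect square in Q since 907 is squarefree and ≠ 1. Hence x^2 + 74x + 462 is irreducible over Q and is the minimal polynomial of α.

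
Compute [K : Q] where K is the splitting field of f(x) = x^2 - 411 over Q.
[K : Q] = 2

f(x) = x^2 - 411 factors as (x - √411)(x + √411). The splitting field is K = Q(√411). Since 411 is squarefree and > 1, it is not a perfect square, so x^2 - 411 is irreducible over Q and [Q(√411) : Q] = 2. Hence [K : Q] = 2.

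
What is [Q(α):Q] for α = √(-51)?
[Q(α):Q] = 2

[Q(α):Q] equals the degree of the minimal polynomial of α. Here α^2 = -51 and x^2 + 51 is irreducible (d = -51 is squarefree, ≠ 1, hence not a square), so deg(m_α) = 2. Thus [Q(α):Q] = 2.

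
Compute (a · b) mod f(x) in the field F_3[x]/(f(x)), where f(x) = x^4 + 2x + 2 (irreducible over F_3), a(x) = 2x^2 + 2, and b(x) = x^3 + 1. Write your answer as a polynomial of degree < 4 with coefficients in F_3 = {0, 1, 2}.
a · b ≡ 2x^3 + x^2 + 2x + 2 (mod f(x))

Multiply in F_3[x]: a(x)·b(x) = (2x^2 + 2)·(x^3 + 1) = 2x^5 + 2x^3 + 2x^2 + 2. This has degree ≥ 4, so divide by f(x) over F_3: 2x^5 + 2x^3 + 2x^2 + 2 = (2x)·(x^4 + 2x + 2) + (2x^3 + x^2 + 2x + 2). Hence a·b ≡ 2x^3 + x^2 + 2x + 2 (mod f). (F_3[x]/(f) is a field with 3^4 = 81 elements since f is irreducible of degree 4.)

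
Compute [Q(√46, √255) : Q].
[Q(√46, √255) : Q] = 4

[Q(√46):Q] = 2 (min poly x^2 - 46, irreducible since 46 is squarefree > 1). For the top step, suppose √255 ∈ Q(√46), say √255 = c + d√46 with c, d ∈ Q. Squaring: 255 = c^2 + 46d^2 + 2cd√46. Since √46 ∉ Q this forces 2cd = 0. If d = 0 then √255 = c ∈ Q, contradicting 255 squarefree > 1. If c = 0 then 255 = 46d^2, so 46·255 = (46d)^2 is a perfect square in Q — but 46·255 = 11730 is not a perfect square (since 46 and 255 are distinct squarefree integers). Contradiction. Hence √255 ∉ Q(√46), so x^2 - 255 stays irreducible over Q(√46) and [Q(√46, √255) : Q(√46)] = 2. By the tower law, [Q(√46, √255) : Q] = 2 · 2 = 4.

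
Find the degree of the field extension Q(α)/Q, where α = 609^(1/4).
[Q(α):Q] = 4

α is a root of x^4 - 609. By Eisenstein's criterion at the prime p = 3 (which divides the constant term 609 but p^2 = 9 does not, since 609 is squarefree), x^4 - 609 is irreducible over Q. Hence [Q(α):Q] = 4.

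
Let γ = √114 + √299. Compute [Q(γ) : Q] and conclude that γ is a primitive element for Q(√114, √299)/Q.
[Q(γ) : Q] = 4 (equivalently, Q(γ) = Q(√114, √299))

Obviously Q(γ) ⊆ Q(√114, √299), and [Q(√114, √299):Q] = 4 (since 114, 299 are distinct squarefree integers > 1 with 34086 not a perfect square). To show equality we compute the minimal polynomial of γ. From γ = √114 + √299: γ^2 = 114 + 2√(34086) + 299 = 413 + 2√(34086), so γ^2 - 413 = 2√(34086); squaring, (γ^2 - 413)^2 = 4·34086, i.e. γ^4 - 826γ^2 + 170569 - 136344 = 0, i.e. γ^4 - 826γ^2 + 34225 = 0. So γ is a root of x^4 - 826x^2 + 34225. This polynomial is irreducible over Q: it has no rational root (each ±√114 ± √299 is irrational), and any factorization into two quadratics over Q would force √(34086) ∈ Q (pairing opposite roots) or √114, √299 ∈ Q (other pairings), all impossible. Hence [Q(γ):Q] = 4 = [Q(√114, √299):Q], so Q(γ) = Q(√114, √299).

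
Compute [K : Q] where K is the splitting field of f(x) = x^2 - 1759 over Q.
[K : Q] = 2

f(x) = x^2 - 1759 factors as (x - √1759)(x + √1759). The splitting field is K = Q(√1759). Since 1759 is squarefree and > 1, it is not a perfect square, so x^2 - 1759 is irreducible over Q and [Q(√1759) : Q] = 2. Hence [K : Q] = 2.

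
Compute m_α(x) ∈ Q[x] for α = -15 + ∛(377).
m_α(x) = x^3 + 45x^2 + 675x + 2998

Set β = α + 15 = ∛(377), so β^3 = 377. Then (α + 15)^3 - 377 = 0, i.e. α is a root of g(x) = (x + 15)^3 - 377 = x^3 + 45x^2 + 675x + 2998. Since g(x) = h(x + 15) where h(x) = x^3 - 377, and h is irreducible over Q (because 377 is not a perfect cube, so h has no rational root, and a monic cubic with no rational root is irreducible), g is also irreducible (irreducibility is preserved under the substitution x → x + 15). Hence m_α(x) = x^3 + 45x^2 + 675x + 2998.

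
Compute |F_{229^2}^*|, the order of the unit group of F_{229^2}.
|F_{229^2}^*| = 52440

F_{229^2} has 229^2 = 52441 elements; its multiplicative group consists of all nonzero elements, so |F_{229^2}^*| = 52441 - 1 = 52440. (It is cyclic since any finite subgroup of the multiplicative group of a field is cyclic.)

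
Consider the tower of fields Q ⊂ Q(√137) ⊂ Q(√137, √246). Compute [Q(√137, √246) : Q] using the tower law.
[Q(√137, √246) : Q] = 4

[Q(√137):Q] = 2 (min poly x^2 - 137, irreducible since 137 is squarefree > 1). For the top step, suppose √246 ∈ Q(√137), say √246 = c + d√137 with c, d ∈ Q. Squaring: 246 = c^2 + 137d^2 + 2cd√137. Since √137 ∉ Q this forces 2cd = 0. If d = 0 then √246 = c ∈ Q, contradicting 246 squarefree > 1. If c = 0 then 246 = 137d^2, so 137·246 = (137d)^2 is a perfect square in Q — but 137·246 = 33702 is not a perfect square (since 137 and 246 are distinct squarefree integers). Contradiction. Hence √246 ∉ Q(√137), so x^2 - 246 stays irreducible over Q(√137) and [Q(√137, √246) : Q(√137)] = 2. By the tower law, [Q(√137, √246) : Q] = 2 · 2 = 4.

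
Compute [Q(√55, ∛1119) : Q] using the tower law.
[Q(√55, ∛1119) : Q] = 6

Let L = Q(√55, ∛1119). Since Q(√55) ⊂ L and [Q(√55):Q] = 2, the tower law gives 2 | [L:Q]. Likewise Q(∛1119) ⊂ L with [Q(∛1119):Q] = 3 (because 1119 is not a perfect cube), so 3 | [L:Q]. As gcd(2,3) = 1, [L:Q] is divisible by 6. Conversely L is generated over Q by √55 and ∛1119, so [L:Q] ≤ 2·3 = 6. Therefore [Q(√55, ∛1119) : Q] = 6.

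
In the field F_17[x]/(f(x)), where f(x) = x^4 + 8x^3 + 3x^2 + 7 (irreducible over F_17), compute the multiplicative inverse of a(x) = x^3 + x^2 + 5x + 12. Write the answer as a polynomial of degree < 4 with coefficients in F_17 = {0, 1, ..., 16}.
a(x)^(-1) ≡ 5x^3 + 2x^2 + 14x + 12 (mod f(x))

Since f is irreducible over F_17, F_17[x]/(f) is a field and a(x) ≠ 0 has an inverse. Apply the extended Euclidean algorithm to f(x) and a(x) in F_17[x]: f(x) = (x + 7)·a(x) + (8x^2 + 4x + 8);  a(x) = (15x + 16)·(8x^2 + 4x + 8) + (8x + 3);  (8x^2 + 4x + 8) = (x + 15)·(8x + 3) + (14). The last nonzero remainder is the constant 14 = gcd(f, a) in F_17. Back-substituting through the division chain expresses 14 = s(x)·a(x) + t(x)·f(x) with s(x) ≡ 2x^3 + 11x^2 + 9x + 15 (mod f), so (2x^3 + 11x^2 + 9x + 15)·a(x) ≡ 14 (mod f). Multiplying by 14^(-1) ≡ 11 in F_17 gives a(x)^(-1) ≡ 11·(2x^3 + 11x^2 + 9x + 15) ≡ 5x^3 + 2x^2 + 14x + 12 (mod f). Check: (x^3 + x^2 + 5x + 12)·(5x^3 + 2x^2 + 14x + 12) = 5x^6 + 7x^5 + 7x^4 + 11x^3 + 4x^2 + 7x + 8 ≡ 1 (mod x^4 + 8x^3 + 3x^2 + 7).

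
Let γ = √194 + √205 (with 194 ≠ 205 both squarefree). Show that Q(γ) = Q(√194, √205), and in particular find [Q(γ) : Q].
[Q(γ) : Q] = 4 (equivalently, Q(γ) = Q(√194, √205))

Obviously Q(γ) ⊆ Q(√194, √205), and [Q(√194, √205):Q] = 4 (since 194, 205 are distinct squarefree integers > 1 with 39770 not a perfect square). To show equality we compute the minimal polynomial of γ. From γ = √194 + √205: γ^2 = 194 + 2√(39770) + 205 = 399 + 2√(39770), so γ^2 - 399 = 2√(39770); squaring, (γ^2 - 399)^2 = 4·39770, i.e. γ^4 - 798γ^2 + 159201 - 159080 = 0, i.e. γ^4 - 798γ^2 + 121 = 0. So γ is a root of x^4 - 798x^2 + 121. This polynomial is irreducible over Q: it has no rational root (each ±√194 ± √205 is irrational), and any factorization into two quadratics over Q would force √(39770) ∈ Q (pairing opposite roots) or √194, √205 ∈ Q (other pairings), all impossible. Hence [Q(γ):Q] = 4 = [Q(√194, √205):Q], so Q(γ) = Q(√194, √205).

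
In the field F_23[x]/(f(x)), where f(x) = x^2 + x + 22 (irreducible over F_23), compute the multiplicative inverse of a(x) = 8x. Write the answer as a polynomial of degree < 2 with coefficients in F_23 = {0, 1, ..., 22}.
a(x)^(-1) ≡ 3x + 3 (mod f(x))

Since f is irreducible over F_23, F_23[x]/(f) is a field and a(x) ≠ 0 has an inverse. Apply the extended Euclidean algorithm to f(x) and a(x) in F_23[x]: f(x) = (3x + 3)·a(x) + (22). The last nonzero remainder is the constant 22 = gcd(f, a) in F_23. Back-substituting through the division chain expresses 22 = s(x)·a(x) + t(x)·f(x) with s(x) ≡ 20x + 20 (mod f), so (20x + 20)·a(x) ≡ 22 (mod f). Multiplying by 22^(-1) ≡ 22 in F_23 gives a(x)^(-1) ≡ 22·(20x + 20) ≡ 3x + 3 (mod f). Check: (8x)·(3x + 3) = x^2 + x ≡ 1 (mod x^2 + x + 22).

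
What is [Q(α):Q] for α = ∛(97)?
[Q(α):Q] = 3

The minimal polynomial of α is x^3 - 97, irreducible over Q since 97 is not a perfect cube (so x^3 - 97 has no rational root). Hence [Q(α):Q] = deg(m_α) = 3.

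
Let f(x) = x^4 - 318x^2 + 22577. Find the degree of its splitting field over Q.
[K : Q] = 4

Solving the quadratic in x^2: x^2 = (318 ± √(318^2 - 4·22577))/2 = (318 ± √10816)/2 = (318 ± 104)/2, giving x^2 = 107 or x^2 = 211. So f(x) = (x^2 - 107)(x^2 - 211) and the roots of f are ±√107, ±√211. Hence the splitting field is K = Q(√107, √211). Since 107 and 211 are distinct squarefree integers > 1, their product 22577 is not a perfect square, so √211 ∉ Q(√107). By the tower law [K:Q] = [Q(√107,√211):Q(√107)] · [Q(√107):Q] = 2 · 2 = 4.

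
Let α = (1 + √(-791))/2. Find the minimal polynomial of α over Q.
m_α(x) = x^2 - x + 198

From 2α - 1 = √(-791), squaring gives (2α - 1)^2 = -791, i.e. 4α^2 - 4α + 1 = -791, so α^2 - α + (1 + 791)/4 = 0. Since -791 ≡ 1 (mod 4), (1 + 791)/4 = 198 ∈ Z. The polynomial x^2 - x + 198 has discriminant 1 - 4·(198) = -791, which is not a perfect square in Q (d = -791 is squarefree and ≠ 1), so x^2 - x + 198 is irreducible over Q. It is the minimal polynomial of α.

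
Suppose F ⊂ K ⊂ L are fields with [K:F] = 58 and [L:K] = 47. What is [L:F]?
[L:F] = 2726

The tower law says that for any tower of field extensions F ⊂ K ⊂ L with finite degrees, [L:F] = [L:K] · [K:F]. Here this gives [L:F] = 47 · 58 = 2726.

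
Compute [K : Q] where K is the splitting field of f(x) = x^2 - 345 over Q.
[K : Q] = 2

f(x) = x^2 - 345 factors as (x - √345)(x + √345). The splitting field is K = Q(√345). Since 345 is squarefree and > 1, it is not a perfect square, so x^2 - 345 is irreducible over Q and [Q(√345) : Q] = 2. Hence [K : Q] = 2.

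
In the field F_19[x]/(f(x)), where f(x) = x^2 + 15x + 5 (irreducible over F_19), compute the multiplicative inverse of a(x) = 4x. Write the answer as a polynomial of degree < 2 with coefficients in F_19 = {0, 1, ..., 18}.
a(x)^(-1) ≡ 18x + 4 (mod f(x))

Since f is irreducible over F_19, F_19[x]/(f) is a field and a(x) ≠ 0 has an inverse. Apply the extended Euclidean algorithm to f(x) and a(x) in F_19[x]: f(x) = (5x + 18)·a(x) + (5). The last nonzero remainder is the constant 5 = gcd(f, a) in F_19. Back-substituting through the division chain expresses 5 = s(x)·a(x) + t(x)·f(x) with s(x) ≡ 14x + 1 (mod f), so (14x + 1)·a(x) ≡ 5 (mod f). Multiplying by 5^(-1) ≡ 4 in F_19 gives a(x)^(-1) ≡ 4·(14x + 1) ≡ 18x + 4 (mod f). Check: (4x)·(18x + 4) = 15x^2 + 16x ≡ 1 (mod x^2 + 15x + 5).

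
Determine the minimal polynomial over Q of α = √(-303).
m_α(x) = x^2 + 303

α satisfies α^2 + 303 = 0, so x^2 + 303 annihilates α. Since d = -303 is squarefree and ≠ 1, it is not a perfect square in Q, so x^2 + 303 has no rational root and is therefore irreducible over Q (a degree-2 polynomial over a field is irreducible iff it has no root). Hence m_α(x) = x^2 + 303.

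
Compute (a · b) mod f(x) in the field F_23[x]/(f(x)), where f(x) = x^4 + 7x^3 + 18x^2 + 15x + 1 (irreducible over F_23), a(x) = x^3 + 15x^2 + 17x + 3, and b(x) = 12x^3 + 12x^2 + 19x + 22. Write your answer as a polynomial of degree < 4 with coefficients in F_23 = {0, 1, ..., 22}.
a · b ≡ 14x^3 + 7x^2 + 3x + 14 (mod f(x))

Multiply in F_23[x]: a(x)·b(x) = (x^3 + 15x^2 + 17x + 3)·(12x^3 + 12x^2 + 19x + 22) = 12x^6 + 8x^5 + 12x^4 + 18x^3 + 22x^2 + 17x + 20. This has degree ≥ 4, so divide by f(x) over F_23: 12x^6 + 8x^5 + 12x^4 + 18x^3 + 22x^2 + 17x + 20 = (12x^2 + 16x + 6)·(x^4 + 7x^3 + 18x^2 + 15x + 1) + (14x^3 + 7x^2 + 3x + 14). Hence a·b ≡ 14x^3 + 7x^2 + 3x + 14 (mod f). (F_23[x]/(f) is a field with 23^4 = 279841 elements since f is irreducible of degree 4.)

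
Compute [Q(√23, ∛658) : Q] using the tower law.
[Q(√23, ∛658) : Q] = 6

Let L = Q(√23, ∛658). Since Q(√23) ⊂ L and [Q(√23):Q] = 2, the tower law gives 2 | [L:Q]. Likewise Q(∛658) ⊂ L with [Q(∛658):Q] = 3 (because 658 is not a perfect cube), so 3 | [L:Q]. As gcd(2,3) = 1, [L:Q] is divisible by 6. Conversely L is generated over Q by √23 and ∛658, so [L:Q] ≤ 2·3 = 6. Therefore [Q(√23, ∛658) : Q] = 6.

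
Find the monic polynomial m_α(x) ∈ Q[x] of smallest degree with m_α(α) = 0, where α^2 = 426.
m_α(x) = x^2 - 426

α satisfies α^2 - 426 = 0, so x^2 - 426 annihilates α. Since d = 426 is squarefree and ≠ 1, it is not a perfect square in Q, so x^2 - 426 has no rational root and is therefore irreducible over Q (a degree-2 polynomial over a field is irreducible iff it has no root). Hence m_α(x) = x^2 - 426.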